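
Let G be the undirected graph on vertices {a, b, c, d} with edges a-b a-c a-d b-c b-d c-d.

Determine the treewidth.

3

A width-3 tree decomposition is:
Bags: B1 = {a, b, c, d}
Tree: (single bag)
A single bag containing all 4 vertices is trivially a valid decomposition of width 3. Conversely, {a, b, c, d} is a clique of size 4, and the vertices of any clique must share a bag in every tree decomposition; so some bag has ≥ 4 vertices and tw(G) ≥ 3. The upper and lower bounds meet at 3, so that is the treewidth.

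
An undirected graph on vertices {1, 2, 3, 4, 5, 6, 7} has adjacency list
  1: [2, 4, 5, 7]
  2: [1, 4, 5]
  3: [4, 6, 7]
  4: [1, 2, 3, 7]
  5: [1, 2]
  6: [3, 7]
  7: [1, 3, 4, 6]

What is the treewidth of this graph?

2

A width-2 tree decomposition is:
Bags: B1 = {3, 4, 7}  B2 = {1, 4, 7}  B3 = {3, 6, 7}  B4 = {1, 2, 4}  B5 = {1, 2, 5}
Tree: B1–B2, B1–B3, B2–B4, B4–B5
Each bag holds 3 vertices, so the decomposition has width 2, which upper-bounds the treewidth. Conversely, {1, 2, 4} is a clique of size 3, and the vertices of any clique must share a bag in every tree decomposition; so some bag has ≥ 3 vertices and tw(G) ≥ 2. Therefore the treewidth is 2.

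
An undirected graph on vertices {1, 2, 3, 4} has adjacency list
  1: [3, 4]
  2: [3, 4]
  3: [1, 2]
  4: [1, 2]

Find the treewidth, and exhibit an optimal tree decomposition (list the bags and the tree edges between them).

Each bag holds 3 vertices, so the decomposition has width 2, which upper-bounds the treewidth. Since 4–1–3–2–4 is a cycle in G, G is not acyclic. Forests are exactly the graphs of treewidth ≤ 1, so tw(G) ≥ 2. The upper and lower bounds meet at 2, so that is the treewidth.

Treewidth 2.
Bags: B1 = {1, 3, 4}  B2 = {2, 3, 4}
Tree: B1–B2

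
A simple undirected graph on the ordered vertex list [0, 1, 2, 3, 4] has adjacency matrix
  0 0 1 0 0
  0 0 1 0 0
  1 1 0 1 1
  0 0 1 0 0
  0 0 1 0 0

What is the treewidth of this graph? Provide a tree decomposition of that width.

Treewidth 1.
Bags: B1 = {2, 4}  B2 = {1, 2}  B3 = {0, 2}  B4 = {2, 3}
Tree: B1–B2, B2–B3, B3–B4

The largest bag has 2 vertices, giving width 1; this decomposition certifies tw(G) ≤ 1. Any graph with an edge has treewidth ≥ 1, and G has the edge 2–4. Therefore the treewidth is 1.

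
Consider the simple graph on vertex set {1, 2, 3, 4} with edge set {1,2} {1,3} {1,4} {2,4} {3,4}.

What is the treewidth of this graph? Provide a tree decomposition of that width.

The largest bag has 3 vertices, giving width 2; this decomposition certifies tw(G) ≤ 2. On the other hand G contains the 3-clique {1, 2, 4}. A clique must lie in a single bag of any decomposition, so no decomposition can have width below 2. The upper and lower bounds meet at 2, so that is the treewidth.

Treewidth 2.
One optimal decomposition is:
Bags: B1 = {1, 2, 4}  B2 = {1, 3, 4}
Tree: B1–B2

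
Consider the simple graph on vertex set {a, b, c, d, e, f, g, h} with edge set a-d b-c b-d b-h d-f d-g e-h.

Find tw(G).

1

A width-1 tree decomposition is:
Bags: B1 = {d, g}  B2 = {d, f}  B3 = {b, d}  B4 = {b, h}  B5 = {a, d}  B6 = {b, c}  B7 = {e, h}
Tree: B1–B2, B1–B3, B3–B4, B1–B5, B3–B6, B4–B7
Each bag holds 2 vertices, so the decomposition has width 1, which upper-bounds the treewidth. G has an edge, so its treewidth is at least 1. Therefore the treewidth is 1.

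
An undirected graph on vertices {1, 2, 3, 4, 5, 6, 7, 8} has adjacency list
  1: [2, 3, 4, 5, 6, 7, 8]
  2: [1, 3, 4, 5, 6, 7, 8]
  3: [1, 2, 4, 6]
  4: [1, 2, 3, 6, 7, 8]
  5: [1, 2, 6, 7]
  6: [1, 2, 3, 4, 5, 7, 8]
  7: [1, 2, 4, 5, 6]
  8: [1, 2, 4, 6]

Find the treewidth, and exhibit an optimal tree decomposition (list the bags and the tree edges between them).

Treewidth 4.
Bags: B1 = {1, 2, 5, 6, 7}  B2 = {1, 2, 4, 6, 7}  B3 = {1, 2, 4, 6, 8}  B4 = {1, 2, 3, 4, 6}
Tree: B1–B2, B2–B3, B3–B4

Every bag has size at most 5, so the width is 5 − 1 = 4 and tw(G) ≤ 4. Conversely, {1, 2, 4, 6, 8} is a clique of size 5, and the vertices of any clique must share a bag in every tree decomposition; so some bag has ≥ 5 vertices and tw(G) ≥ 4. Therefore the treewidth is 4.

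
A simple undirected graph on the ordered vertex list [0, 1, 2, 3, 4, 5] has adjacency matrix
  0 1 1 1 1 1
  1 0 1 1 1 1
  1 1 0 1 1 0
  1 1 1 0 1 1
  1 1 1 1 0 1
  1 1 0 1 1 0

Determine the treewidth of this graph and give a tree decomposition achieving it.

Each bag holds 5 vertices, so the decomposition has width 4, which upper-bounds the treewidth. On the other hand G contains the 5-clique {0, 1, 2, 3, 4}. A clique must lie in a single bag of any decomposition, so no decomposition can have width below 4. Hence tw(G) = 4 exactly.

Treewidth 4.
One optimal decomposition is:
Bags: B1 = {0, 1, 2, 3, 4}  B2 = {0, 1, 3, 4, 5}
Tree: B1–B2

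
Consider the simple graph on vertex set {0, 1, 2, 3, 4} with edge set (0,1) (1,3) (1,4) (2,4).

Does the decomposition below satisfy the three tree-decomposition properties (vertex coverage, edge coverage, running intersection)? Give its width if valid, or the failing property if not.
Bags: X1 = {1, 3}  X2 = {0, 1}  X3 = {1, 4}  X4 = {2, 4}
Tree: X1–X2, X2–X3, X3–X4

Every vertex of G appears in some bag (union = {0, 1, 2, 3, 4}); every edge is covered by a bag; and for each vertex v the set of bags containing v is connected in the bag tree. The decomposition is therefore valid. The largest bag has 2 vertices, so the width is 1.

Yes; width 1.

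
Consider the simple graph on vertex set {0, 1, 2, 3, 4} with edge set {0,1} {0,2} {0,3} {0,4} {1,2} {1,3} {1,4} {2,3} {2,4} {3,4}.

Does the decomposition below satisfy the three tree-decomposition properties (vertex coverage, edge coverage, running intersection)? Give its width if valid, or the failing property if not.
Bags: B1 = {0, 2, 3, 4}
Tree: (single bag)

No — vertex 1 appears in no bag.

A tree decomposition must satisfy three properties: every vertex lies in some bag; for every edge, both endpoints lie together in some bag; and for every vertex, the bags containing it form a connected subtree. Here vertex 1 appears in no bag, so the decomposition is invalid.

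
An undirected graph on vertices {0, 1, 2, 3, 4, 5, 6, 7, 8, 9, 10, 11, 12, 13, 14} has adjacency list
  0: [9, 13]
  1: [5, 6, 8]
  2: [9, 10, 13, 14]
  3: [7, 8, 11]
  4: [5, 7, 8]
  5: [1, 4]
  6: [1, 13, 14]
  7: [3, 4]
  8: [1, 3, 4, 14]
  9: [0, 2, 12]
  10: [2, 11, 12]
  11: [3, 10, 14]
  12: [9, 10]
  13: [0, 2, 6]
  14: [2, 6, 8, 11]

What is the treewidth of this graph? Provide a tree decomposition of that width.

The largest bag has 4 vertices, giving width 3; this decomposition certifies tw(G) ≤ 3. For the lower bound: the 4 vertex sets {0,9,12}, {10}, {2}, {6,11,13,14} are disjoint, each induces a connected subgraph, and every pair is joined by at least one edge of G. Contracting each set to a single vertex therefore yields K_{4} as a minor, and since treewidth is minor-monotone, tw(G) ≥ tw(K_{4}) = 3. Hence tw(G) = 3 exactly.

Treewidth 3.
Bags: B1 = {0, 9, 10, 12}  B2 = {0, 2, 9, 10}  B3 = {0, 2, 10, 13}  B4 = {2, 10, 11, 13}  B5 = {2, 11, 13, 14}  B6 = {6, 11, 13, 14}  B7 = {3, 6, 11, 14}  B8 = {3, 6, 8, 14}  B9 = {1, 3, 6, 8}  B10 = {1, 3, 7, 8}  B11 = {1, 4, 7, 8}  B12 = {1, 4, 5, 7}
Tree: B1–B2, B2–B3, B3–B4, B4–B5, B5–B6, B6–B7, B7–B8, B8–B9, B9–B10, B10–B11, B11–B12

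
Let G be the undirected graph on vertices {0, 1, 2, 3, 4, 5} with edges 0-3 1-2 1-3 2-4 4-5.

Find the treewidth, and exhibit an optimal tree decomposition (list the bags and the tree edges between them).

The largest bag has 2 vertices, giving width 1; this decomposition certifies tw(G) ≤ 1. G has an edge, so its treewidth is at least 1. Hence tw(G) = 1 exactly.

Treewidth 1.
One such decomposition:
Bags: B1 = {0, 3}  B2 = {1, 3}  B3 = {1, 2}  B4 = {2, 4}  B5 = {4, 5}
Tree: B1–B2, B2–B3, B3–B4, B4–B5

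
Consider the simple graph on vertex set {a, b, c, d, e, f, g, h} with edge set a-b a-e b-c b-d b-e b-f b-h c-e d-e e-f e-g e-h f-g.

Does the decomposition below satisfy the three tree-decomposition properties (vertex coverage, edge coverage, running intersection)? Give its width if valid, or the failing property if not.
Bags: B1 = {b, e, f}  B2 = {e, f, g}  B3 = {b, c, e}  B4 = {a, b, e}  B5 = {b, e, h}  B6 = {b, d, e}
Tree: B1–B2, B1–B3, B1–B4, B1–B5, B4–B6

Every vertex of G appears in some bag (union = {a, b, c, d, e, f, g, h}); every edge is covered by a bag; and for each vertex v the set of bags containing v is connected in the bag tree. The decomposition is therefore valid. The largest bag has 3 vertices, so the width is 2.

Yes; width 2.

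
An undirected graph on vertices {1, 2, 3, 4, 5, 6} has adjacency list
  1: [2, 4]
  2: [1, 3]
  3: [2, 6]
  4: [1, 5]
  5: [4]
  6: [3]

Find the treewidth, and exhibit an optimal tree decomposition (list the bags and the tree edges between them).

Treewidth 1.
Bags: B1 = {4, 5}  B2 = {1, 4}  B3 = {1, 2}  B4 = {2, 3}  B5 = {3, 6}
Tree: B1–B2, B2–B3, B3–B4, B4–B5

The largest bag has 2 vertices, giving width 1; this decomposition certifies tw(G) ≤ 1. Any graph with an edge has treewidth ≥ 1, and G has the edge 5–4. Hence tw(G) = 1 exactly.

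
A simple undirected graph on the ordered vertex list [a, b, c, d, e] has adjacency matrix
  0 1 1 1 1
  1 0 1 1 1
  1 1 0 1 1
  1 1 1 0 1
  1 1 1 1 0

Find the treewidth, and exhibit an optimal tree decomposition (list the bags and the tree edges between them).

Treewidth 4.
One optimal decomposition is:
Bags: B1 = {a, b, c, d, e}
Tree: (single bag)

With just one bag of size 5, the width is 5 − 1 = 4, so tw(G) ≤ 4. Conversely, {a, b, c, d, e} is a clique of size 5, and the vertices of any clique must share a bag in every tree decomposition; so some bag has ≥ 5 vertices and tw(G) ≥ 4. Combining the bounds, tw(G) = 4.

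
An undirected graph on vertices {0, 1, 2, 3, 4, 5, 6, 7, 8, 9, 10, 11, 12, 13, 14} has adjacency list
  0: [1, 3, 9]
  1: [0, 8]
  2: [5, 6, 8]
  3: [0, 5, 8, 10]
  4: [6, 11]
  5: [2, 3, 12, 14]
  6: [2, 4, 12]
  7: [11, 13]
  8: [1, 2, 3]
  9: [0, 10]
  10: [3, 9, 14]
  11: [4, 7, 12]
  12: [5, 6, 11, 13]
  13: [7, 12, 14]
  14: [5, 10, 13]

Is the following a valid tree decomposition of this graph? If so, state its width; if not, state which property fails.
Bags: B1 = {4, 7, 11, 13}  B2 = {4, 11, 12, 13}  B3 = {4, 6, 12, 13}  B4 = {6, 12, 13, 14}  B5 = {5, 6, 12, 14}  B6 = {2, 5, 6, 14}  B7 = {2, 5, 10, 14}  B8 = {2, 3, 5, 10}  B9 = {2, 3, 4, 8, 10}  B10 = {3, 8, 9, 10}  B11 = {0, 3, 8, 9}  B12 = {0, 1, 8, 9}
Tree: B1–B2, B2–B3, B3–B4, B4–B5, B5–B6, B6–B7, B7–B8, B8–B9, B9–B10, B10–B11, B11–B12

A tree decomposition must satisfy three properties: every vertex lies in some bag; for every edge, both endpoints lie together in some bag; and for every vertex, the bags containing it form a connected subtree. Here bags containing vertex 4 are not connected in the tree, so the decomposition is invalid.

No — bags containing vertex 4 are not connected in the tree.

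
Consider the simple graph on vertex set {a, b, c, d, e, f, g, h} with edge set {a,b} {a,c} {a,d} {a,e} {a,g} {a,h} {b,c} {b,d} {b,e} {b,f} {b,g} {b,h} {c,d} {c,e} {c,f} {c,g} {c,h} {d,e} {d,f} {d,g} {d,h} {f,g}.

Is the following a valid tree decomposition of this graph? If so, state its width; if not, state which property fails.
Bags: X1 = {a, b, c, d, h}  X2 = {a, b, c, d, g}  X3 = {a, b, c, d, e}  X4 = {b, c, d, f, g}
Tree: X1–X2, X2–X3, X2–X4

Checking the three conditions: (i) the bags cover all of {a, b, c, d, e, f, g, h}; (ii) for each edge, some bag contains both endpoints; (iii) the bags containing any fixed vertex form a subtree. All hold, so the decomposition is valid with width 5 − 1 = 4.

Yes; width 4.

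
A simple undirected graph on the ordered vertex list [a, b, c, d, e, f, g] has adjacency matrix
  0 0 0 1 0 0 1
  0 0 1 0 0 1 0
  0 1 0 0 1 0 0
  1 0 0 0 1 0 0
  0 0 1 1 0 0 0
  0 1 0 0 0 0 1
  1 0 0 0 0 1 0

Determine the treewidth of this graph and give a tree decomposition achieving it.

Treewidth 2.
One such decomposition:
Bags: B1 = {a, d, e}  B2 = {a, c, e}  B3 = {a, b, c}  B4 = {a, b, f}  B5 = {a, f, g}
Tree: B1–B2, B2–B3, B3–B4, B4–B5

Every bag has size at most 3, so the width is 3 − 1 = 2 and tw(G) ≤ 2. Since a–d–e–c–b–f–g–a is a cycle in G, G is not acyclic. Forests are exactly the graphs of treewidth ≤ 1, so tw(G) ≥ 2. The upper and lower bounds meet at 2, so that is the treewidth.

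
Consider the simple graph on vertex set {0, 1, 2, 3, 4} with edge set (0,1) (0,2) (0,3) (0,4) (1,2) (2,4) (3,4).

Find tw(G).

A width-2 tree decomposition is:
Bags: B1 = {0, 3, 4}  B2 = {0, 2, 4}  B3 = {0, 1, 2}
Tree: B1–B2, B2–B3
Each bag holds 3 vertices, so the decomposition has width 2, which upper-bounds the treewidth. For the lower bound, the 3 vertices {0, 1, 2} are pairwise adjacent, and any tree decomposition puts a clique entirely inside one bag — forcing width ≥ 2. Combining the bounds, tw(G) = 2.

2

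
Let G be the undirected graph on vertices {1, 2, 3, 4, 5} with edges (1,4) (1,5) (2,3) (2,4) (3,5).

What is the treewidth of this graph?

A width-2 tree decomposition is:
Bags: B1 = {2, 3, 5}  B2 = {1, 2, 5}  B3 = {1, 2, 4}
Tree: B1–B2, B2–B3
The largest bag has 3 vertices, giving width 2; this decomposition certifies tw(G) ≤ 2. The edges 2–3–5–1–4–2 form a cycle, so G is not a tree and its treewidth is at least 2. Hence tw(G) = 2 exactly.

2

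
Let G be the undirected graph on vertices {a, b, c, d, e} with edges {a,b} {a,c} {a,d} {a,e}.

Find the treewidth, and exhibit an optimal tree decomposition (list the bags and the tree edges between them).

Treewidth 1.
One such decomposition:
Bags: B1 = {a, c}  B2 = {a, d}  B3 = {a, e}  B4 = {a, b}
Tree: B1–B2, B2–B3, B1–B4

Each bag holds 2 vertices, so the decomposition has width 1, which upper-bounds the treewidth. Since G has at least one edge (e.g. c–a), it is not an edgeless graph, so tw(G) ≥ 1. The upper and lower bounds meet at 1, so that is the treewidth.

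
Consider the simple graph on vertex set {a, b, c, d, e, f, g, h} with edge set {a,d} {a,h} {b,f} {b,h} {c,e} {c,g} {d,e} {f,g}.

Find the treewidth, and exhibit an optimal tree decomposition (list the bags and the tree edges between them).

Treewidth 2.
One such decomposition:
Bags: B1 = {b, f, h}  B2 = {f, g, h}  B3 = {c, g, h}  B4 = {c, e, h}  B5 = {d, e, h}  B6 = {a, d, h}
Tree: B1–B2, B2–B3, B3–B4, B4–B5, B5–B6

Every bag has size at most 3, so the width is 3 − 1 = 2 and tw(G) ≤ 2. For the lower bound, G contains the cycle h–b–f–g–c–e–d–a–h, so G is not a forest; only forests have treewidth ≤ 1, hence tw(G) ≥ 2. The upper and lower bounds meet at 2, so that is the treewidth.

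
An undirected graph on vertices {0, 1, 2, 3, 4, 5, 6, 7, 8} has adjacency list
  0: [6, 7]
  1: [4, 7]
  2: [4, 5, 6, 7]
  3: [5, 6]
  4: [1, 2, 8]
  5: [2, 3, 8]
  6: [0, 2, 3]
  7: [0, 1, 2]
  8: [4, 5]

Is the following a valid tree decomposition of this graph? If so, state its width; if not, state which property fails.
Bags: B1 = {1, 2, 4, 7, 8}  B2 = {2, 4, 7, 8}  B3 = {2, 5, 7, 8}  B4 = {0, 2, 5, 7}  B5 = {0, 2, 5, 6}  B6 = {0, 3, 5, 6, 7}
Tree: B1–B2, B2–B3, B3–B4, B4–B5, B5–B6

A tree decomposition must satisfy three properties: every vertex lies in some bag; for every edge, both endpoints lie together in some bag; and for every vertex, the bags containing it form a connected subtree. Here bags containing vertex 7 are not connected in the tree, so the decomposition is invalid.

No — bags containing vertex 7 are not connected in the tree.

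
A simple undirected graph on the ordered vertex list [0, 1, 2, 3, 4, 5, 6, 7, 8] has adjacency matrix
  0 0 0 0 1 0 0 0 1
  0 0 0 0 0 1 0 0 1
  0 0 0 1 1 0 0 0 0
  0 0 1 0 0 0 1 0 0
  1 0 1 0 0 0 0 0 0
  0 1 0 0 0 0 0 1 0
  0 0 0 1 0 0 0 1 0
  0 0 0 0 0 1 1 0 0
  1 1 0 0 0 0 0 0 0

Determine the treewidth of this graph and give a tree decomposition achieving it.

The largest bag has 3 vertices, giving width 2; this decomposition certifies tw(G) ≤ 2. The edges 2–4–0–8–1–5–7–6–3–2 form a cycle, so G is not a tree and its treewidth is at least 2. Combining the bounds, tw(G) = 2.

Treewidth 2.
Bags: B1 = {0, 2, 4}  B2 = {0, 2, 8}  B3 = {1, 2, 8}  B4 = {1, 2, 5}  B5 = {2, 5, 7}  B6 = {2, 6, 7}  B7 = {2, 3, 6}
Tree: B1–B2, B2–B3, B3–B4, B4–B5, B5–B6, B6–B7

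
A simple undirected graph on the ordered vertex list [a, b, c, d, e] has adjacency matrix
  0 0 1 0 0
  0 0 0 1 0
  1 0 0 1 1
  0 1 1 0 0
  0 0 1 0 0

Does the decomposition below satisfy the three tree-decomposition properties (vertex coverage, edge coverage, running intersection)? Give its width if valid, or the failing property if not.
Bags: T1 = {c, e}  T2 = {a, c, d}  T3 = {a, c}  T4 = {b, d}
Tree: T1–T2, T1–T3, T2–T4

A tree decomposition must satisfy three properties: every vertex lies in some bag; for every edge, both endpoints lie together in some bag; and for every vertex, the bags containing it form a connected subtree. Here bags containing vertex a are not connected in the tree, so the decomposition is invalid.

No — bags containing vertex a are not connected in the tree.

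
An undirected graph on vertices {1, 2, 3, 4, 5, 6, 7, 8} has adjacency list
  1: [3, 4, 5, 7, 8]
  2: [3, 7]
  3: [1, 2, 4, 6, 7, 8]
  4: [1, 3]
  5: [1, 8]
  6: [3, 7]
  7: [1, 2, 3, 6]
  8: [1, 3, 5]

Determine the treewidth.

2

A width-2 tree decomposition is:
Bags: B1 = {1, 3, 7}  B2 = {1, 3, 8}  B3 = {1, 3, 4}  B4 = {3, 6, 7}  B5 = {2, 3, 7}  B6 = {1, 5, 8}
Tree: B1–B2, B2–B3, B1–B4, B1–B5, B2–B6
The largest bag has 3 vertices, giving width 2; this decomposition certifies tw(G) ≤ 2. On the other hand G contains the 3-clique {1, 3, 8}. A clique must lie in a single bag of any decomposition, so no decomposition can have width below 2. Hence tw(G) = 2 exactly.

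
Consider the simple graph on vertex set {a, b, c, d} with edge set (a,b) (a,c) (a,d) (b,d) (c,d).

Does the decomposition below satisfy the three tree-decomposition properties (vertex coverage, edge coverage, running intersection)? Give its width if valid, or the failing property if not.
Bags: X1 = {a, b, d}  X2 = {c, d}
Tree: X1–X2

A tree decomposition must satisfy three properties: every vertex lies in some bag; for every edge, both endpoints lie together in some bag; and for every vertex, the bags containing it form a connected subtree. Here edge (a,c) lies in no bag, so the decomposition is invalid.

No — edge (a,c) lies in no bag.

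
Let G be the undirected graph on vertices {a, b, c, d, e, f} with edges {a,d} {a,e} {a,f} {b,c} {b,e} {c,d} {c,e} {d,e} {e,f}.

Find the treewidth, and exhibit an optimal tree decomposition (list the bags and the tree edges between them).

Each bag holds 3 vertices, so the decomposition has width 2, which upper-bounds the treewidth. For the lower bound, the 3 vertices {c, d, e} are pairwise adjacent, and any tree decomposition puts a clique entirely inside one bag — forcing width ≥ 2. Therefore the treewidth is 2.

Treewidth 2.
One optimal decomposition is:
Bags: B1 = {a, d, e}  B2 = {a, e, f}  B3 = {c, d, e}  B4 = {b, c, e}
Tree: B1–B2, B1–B3, B3–B4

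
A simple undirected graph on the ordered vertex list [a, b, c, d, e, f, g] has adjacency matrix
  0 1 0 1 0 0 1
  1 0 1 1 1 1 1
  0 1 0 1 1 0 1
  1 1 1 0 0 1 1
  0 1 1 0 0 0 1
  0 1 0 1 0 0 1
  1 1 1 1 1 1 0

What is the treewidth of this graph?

3

A width-3 tree decomposition is:
Bags: B1 = {b, c, d, g}  B2 = {b, c, e, g}  B3 = {a, b, d, g}  B4 = {b, d, f, g}
Tree: B1–B2, B1–B3, B3–B4
Every bag has size at most 4, so the width is 4 − 1 = 3 and tw(G) ≤ 3. On the other hand G contains the 4-clique {b, d, f, g}. A clique must lie in a single bag of any decomposition, so no decomposition can have width below 3. The upper and lower bounds meet at 3, so that is the treewidth.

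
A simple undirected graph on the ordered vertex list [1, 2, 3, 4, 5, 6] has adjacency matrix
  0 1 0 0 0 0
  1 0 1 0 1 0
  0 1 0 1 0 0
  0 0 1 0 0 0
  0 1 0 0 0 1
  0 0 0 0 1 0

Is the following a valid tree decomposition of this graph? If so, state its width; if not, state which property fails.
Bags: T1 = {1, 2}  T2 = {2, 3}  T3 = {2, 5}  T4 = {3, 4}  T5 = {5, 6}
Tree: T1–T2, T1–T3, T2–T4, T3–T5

Every vertex of G appears in some bag (union = {1, 2, 3, 4, 5, 6}); every edge is covered by a bag; and for each vertex v the set of bags containing v is connected in the bag tree. The decomposition is therefore valid. The largest bag has 2 vertices, so the width is 1.

Yes; width 1.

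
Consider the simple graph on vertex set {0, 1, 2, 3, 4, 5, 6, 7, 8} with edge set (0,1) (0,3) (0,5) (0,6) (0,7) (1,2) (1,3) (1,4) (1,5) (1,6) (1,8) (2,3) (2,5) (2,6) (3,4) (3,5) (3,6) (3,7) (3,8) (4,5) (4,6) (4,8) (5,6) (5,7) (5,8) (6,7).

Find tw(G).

A width-4 tree decomposition is:
Bags: B1 = {1, 3, 4, 5, 6}  B2 = {1, 2, 3, 5, 6}  B3 = {1, 3, 4, 5, 8}  B4 = {0, 1, 3, 5, 6}  B5 = {0, 3, 5, 6, 7}
Tree: B1–B2, B1–B3, B1–B4, B4–B5
Every bag has size at most 5, so the width is 5 − 1 = 4 and tw(G) ≤ 4. For the lower bound, the 5 vertices {1, 3, 4, 5, 8} are pairwise adjacent, and any tree decomposition puts a clique entirely inside one bag — forcing width ≥ 4. The upper and lower bounds meet at 4, so that is the treewidth.

4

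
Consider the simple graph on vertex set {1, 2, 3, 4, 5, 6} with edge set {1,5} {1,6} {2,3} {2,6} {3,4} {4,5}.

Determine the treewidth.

2

A width-2 tree decomposition is:
Bags: B1 = {1, 4, 5}  B2 = {1, 3, 4}  B3 = {1, 2, 3}  B4 = {1, 2, 6}
Tree: B1–B2, B2–B3, B3–B4
Every bag has size at most 3, so the width is 3 − 1 = 2 and tw(G) ≤ 2. For the lower bound, G contains the cycle 1–5–4–3–2–6–1, so G is not a forest; only forests have treewidth ≤ 1, hence tw(G) ≥ 2. Hence tw(G) = 2 exactly.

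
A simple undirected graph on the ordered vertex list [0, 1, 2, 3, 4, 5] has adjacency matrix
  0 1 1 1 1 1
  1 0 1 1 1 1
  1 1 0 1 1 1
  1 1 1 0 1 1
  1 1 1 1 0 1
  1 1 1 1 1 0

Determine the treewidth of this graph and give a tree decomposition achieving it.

Treewidth 5.
One such decomposition:
Bags: B1 = {0, 1, 2, 3, 4, 5}
Tree: (single bag)

With just one bag of size 6, the width is 6 − 1 = 5, so tw(G) ≤ 5. On the other hand G contains the 6-clique {0, 1, 2, 3, 4, 5}. A clique must lie in a single bag of any decomposition, so no decomposition can have width below 5. Therefore the treewidth is 5.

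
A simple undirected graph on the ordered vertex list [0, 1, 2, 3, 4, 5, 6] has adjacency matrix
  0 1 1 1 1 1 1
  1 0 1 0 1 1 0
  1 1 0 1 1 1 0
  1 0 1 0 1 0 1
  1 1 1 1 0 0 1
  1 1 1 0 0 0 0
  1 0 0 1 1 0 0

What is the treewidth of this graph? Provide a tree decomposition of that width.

The largest bag has 4 vertices, giving width 3; this decomposition certifies tw(G) ≤ 3. On the other hand G contains the 4-clique {0, 1, 2, 4}. A clique must lie in a single bag of any decomposition, so no decomposition can have width below 3. The upper and lower bounds meet at 3, so that is the treewidth.

Treewidth 3.
One optimal decomposition is:
Bags: B1 = {0, 1, 2, 4}  B2 = {0, 1, 2, 5}  B3 = {0, 2, 3, 4}  B4 = {0, 3, 4, 6}
Tree: B1–B2, B1–B3, B3–B4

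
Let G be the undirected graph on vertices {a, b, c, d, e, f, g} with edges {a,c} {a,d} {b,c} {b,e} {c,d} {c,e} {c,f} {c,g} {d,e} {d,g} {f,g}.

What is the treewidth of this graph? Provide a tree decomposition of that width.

Every bag has size at most 3, so the width is 3 − 1 = 2 and tw(G) ≤ 2. On the other hand G contains the 3-clique {c, d, g}. A clique must lie in a single bag of any decomposition, so no decomposition can have width below 2. Combining the bounds, tw(G) = 2.

Treewidth 2.
Bags: B1 = {c, d, g}  B2 = {a, c, d}  B3 = {c, f, g}  B4 = {c, d, e}  B5 = {b, c, e}
Tree: B1–B2, B1–B3, B2–B4, B4–B5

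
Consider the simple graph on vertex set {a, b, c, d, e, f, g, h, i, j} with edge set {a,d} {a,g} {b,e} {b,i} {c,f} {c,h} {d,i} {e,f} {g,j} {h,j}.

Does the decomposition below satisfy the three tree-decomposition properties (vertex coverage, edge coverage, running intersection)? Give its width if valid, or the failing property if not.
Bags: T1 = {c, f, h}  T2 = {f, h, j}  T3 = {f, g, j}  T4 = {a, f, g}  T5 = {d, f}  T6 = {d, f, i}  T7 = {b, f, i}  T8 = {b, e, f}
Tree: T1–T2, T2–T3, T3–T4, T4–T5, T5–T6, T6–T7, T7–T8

No — edge (a,d) lies in no bag.

A tree decomposition must satisfy three properties: every vertex lies in some bag; for every edge, both endpoints lie together in some bag; and for every vertex, the bags containing it form a connected subtree. Here edge (a,d) lies in no bag, so the decomposition is invalid.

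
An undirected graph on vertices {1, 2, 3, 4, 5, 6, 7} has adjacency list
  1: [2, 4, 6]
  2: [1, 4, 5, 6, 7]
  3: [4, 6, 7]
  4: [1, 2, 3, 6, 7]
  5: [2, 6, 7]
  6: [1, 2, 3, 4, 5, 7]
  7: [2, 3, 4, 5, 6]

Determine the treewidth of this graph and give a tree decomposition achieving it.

Each bag holds 4 vertices, so the decomposition has width 3, which upper-bounds the treewidth. On the other hand G contains the 4-clique {1, 2, 4, 6}. A clique must lie in a single bag of any decomposition, so no decomposition can have width below 3. Combining the bounds, tw(G) = 3.

Treewidth 3.
One such decomposition:
Bags: B1 = {2, 4, 6, 7}  B2 = {2, 5, 6, 7}  B3 = {1, 2, 4, 6}  B4 = {3, 4, 6, 7}
Tree: B1–B2, B1–B3, B1–B4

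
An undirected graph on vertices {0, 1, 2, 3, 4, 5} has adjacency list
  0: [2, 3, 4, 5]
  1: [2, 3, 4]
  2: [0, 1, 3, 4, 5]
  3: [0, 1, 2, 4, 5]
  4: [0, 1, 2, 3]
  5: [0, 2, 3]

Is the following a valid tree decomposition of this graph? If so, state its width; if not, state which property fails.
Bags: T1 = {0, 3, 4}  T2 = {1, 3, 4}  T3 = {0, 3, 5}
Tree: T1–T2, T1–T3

No — vertex 2 appears in no bag.

A tree decomposition must satisfy three properties: every vertex lies in some bag; for every edge, both endpoints lie together in some bag; and for every vertex, the bags containing it form a connected subtree. Here vertex 2 appears in no bag, so the decomposition is invalid.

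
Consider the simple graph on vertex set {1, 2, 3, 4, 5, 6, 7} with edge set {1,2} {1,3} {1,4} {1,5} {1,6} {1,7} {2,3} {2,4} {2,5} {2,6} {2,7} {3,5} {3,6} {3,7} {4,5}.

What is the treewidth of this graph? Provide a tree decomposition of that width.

Each bag holds 4 vertices, so the decomposition has width 3, which upper-bounds the treewidth. Conversely, {1, 2, 3, 5} is a clique of size 4, and the vertices of any clique must share a bag in every tree decomposition; so some bag has ≥ 4 vertices and tw(G) ≥ 3. The upper and lower bounds meet at 3, so that is the treewidth.

Treewidth 3.
Bags: B1 = {1, 2, 3, 5}  B2 = {1, 2, 3, 6}  B3 = {1, 2, 4, 5}  B4 = {1, 2, 3, 7}
Tree: B1–B2, B1–B3, B2–B4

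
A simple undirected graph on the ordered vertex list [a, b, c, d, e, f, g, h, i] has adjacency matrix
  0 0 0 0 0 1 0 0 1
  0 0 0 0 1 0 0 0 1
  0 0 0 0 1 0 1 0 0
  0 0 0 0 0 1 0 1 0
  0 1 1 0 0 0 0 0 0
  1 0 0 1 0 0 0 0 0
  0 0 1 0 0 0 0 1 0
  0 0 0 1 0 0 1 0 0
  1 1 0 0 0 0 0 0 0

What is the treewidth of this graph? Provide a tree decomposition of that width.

Every bag has size at most 3, so the width is 3 − 1 = 2 and tw(G) ≤ 2. Since g–c–e–b–i–a–f–d–h–g is a cycle in G, G is not acyclic. Forests are exactly the graphs of treewidth ≤ 1, so tw(G) ≥ 2. Combining the bounds, tw(G) = 2.

Treewidth 2.
Bags: B1 = {c, e, g}  B2 = {b, e, g}  B3 = {b, g, i}  B4 = {a, g, i}  B5 = {a, f, g}  B6 = {d, f, g}  B7 = {d, g, h}
Tree: B1–B2, B2–B3, B3–B4, B4–B5, B5–B6, B6–B7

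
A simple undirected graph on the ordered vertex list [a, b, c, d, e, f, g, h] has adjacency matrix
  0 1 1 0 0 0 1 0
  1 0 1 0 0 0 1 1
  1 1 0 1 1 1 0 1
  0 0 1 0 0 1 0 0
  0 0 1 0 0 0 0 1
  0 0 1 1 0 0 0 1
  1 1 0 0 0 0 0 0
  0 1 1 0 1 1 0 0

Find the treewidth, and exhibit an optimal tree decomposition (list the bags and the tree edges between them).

Treewidth 2.
One such decomposition:
Bags: B1 = {a, b, c}  B2 = {b, c, h}  B3 = {a, b, g}  B4 = {c, e, h}  B5 = {c, f, h}  B6 = {c, d, f}
Tree: B1–B2, B1–B3, B2–B4, B4–B5, B5–B6

Every bag has size at most 3, so the width is 3 − 1 = 2 and tw(G) ≤ 2. Conversely, {a, b, g} is a clique of size 3, and the vertices of any clique must share a bag in every tree decomposition; so some bag has ≥ 3 vertices and tw(G) ≥ 2. Therefore the treewidth is 2.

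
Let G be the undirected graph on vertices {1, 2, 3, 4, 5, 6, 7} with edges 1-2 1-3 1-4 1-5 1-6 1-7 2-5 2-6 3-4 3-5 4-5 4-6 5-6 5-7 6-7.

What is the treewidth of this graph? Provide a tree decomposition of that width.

Treewidth 3.
One such decomposition:
Bags: B1 = {1, 3, 4, 5}  B2 = {1, 4, 5, 6}  B3 = {1, 2, 5, 6}  B4 = {1, 5, 6, 7}
Tree: B1–B2, B2–B3, B2–B4

Each bag holds 4 vertices, so the decomposition has width 3, which upper-bounds the treewidth. For the lower bound, the 4 vertices {1, 3, 4, 5} are pairwise adjacent, and any tree decomposition puts a clique entirely inside one bag — forcing width ≥ 3. The upper and lower bounds meet at 3, so that is the treewidth.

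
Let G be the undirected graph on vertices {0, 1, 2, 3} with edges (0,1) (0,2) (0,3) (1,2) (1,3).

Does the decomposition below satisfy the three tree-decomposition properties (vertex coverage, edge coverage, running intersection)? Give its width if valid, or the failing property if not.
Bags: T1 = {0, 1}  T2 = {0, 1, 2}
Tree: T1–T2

A tree decomposition must satisfy three properties: every vertex lies in some bag; for every edge, both endpoints lie together in some bag; and for every vertex, the bags containing it form a connected subtree. Here vertex 3 appears in no bag, so the decomposition is invalid.

No — vertex 3 appears in no bag.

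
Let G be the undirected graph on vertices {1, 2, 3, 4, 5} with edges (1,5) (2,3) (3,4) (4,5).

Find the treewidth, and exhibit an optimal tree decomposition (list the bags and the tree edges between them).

Treewidth 1.
One such decomposition:
Bags: B1 = {2, 3}  B2 = {3, 4}  B3 = {4, 5}  B4 = {1, 5}
Tree: B1–B2, B2–B3, B3–B4

The largest bag has 2 vertices, giving width 1; this decomposition certifies tw(G) ≤ 1. Any graph with an edge has treewidth ≥ 1, and G has the edge 2–3. The upper and lower bounds meet at 1, so that is the treewidth.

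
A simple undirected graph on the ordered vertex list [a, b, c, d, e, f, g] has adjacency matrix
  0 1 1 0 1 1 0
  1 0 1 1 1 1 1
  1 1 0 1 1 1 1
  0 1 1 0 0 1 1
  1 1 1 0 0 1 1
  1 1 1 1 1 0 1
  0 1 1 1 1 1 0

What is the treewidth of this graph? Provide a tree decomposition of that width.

Each bag holds 5 vertices, so the decomposition has width 4, which upper-bounds the treewidth. On the other hand G contains the 5-clique {b, c, d, f, g}. A clique must lie in a single bag of any decomposition, so no decomposition can have width below 4. Therefore the treewidth is 4.

Treewidth 4.
One optimal decomposition is:
Bags: B1 = {b, c, e, f, g}  B2 = {b, c, d, f, g}  B3 = {a, b, c, e, f}
Tree: B1–B2, B1–B3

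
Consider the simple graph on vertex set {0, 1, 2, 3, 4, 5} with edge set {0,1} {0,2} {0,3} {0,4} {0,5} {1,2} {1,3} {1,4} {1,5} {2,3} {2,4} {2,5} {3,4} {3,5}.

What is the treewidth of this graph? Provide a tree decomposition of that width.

Treewidth 4.
Bags: B1 = {0, 1, 2, 3, 4}  B2 = {0, 1, 2, 3, 5}
Tree: B1–B2

Each bag holds 5 vertices, so the decomposition has width 4, which upper-bounds the treewidth. For the lower bound, the 5 vertices {0, 1, 2, 3, 4} are pairwise adjacent, and any tree decomposition puts a clique entirely inside one bag — forcing width ≥ 4. Combining the bounds, tw(G) = 4.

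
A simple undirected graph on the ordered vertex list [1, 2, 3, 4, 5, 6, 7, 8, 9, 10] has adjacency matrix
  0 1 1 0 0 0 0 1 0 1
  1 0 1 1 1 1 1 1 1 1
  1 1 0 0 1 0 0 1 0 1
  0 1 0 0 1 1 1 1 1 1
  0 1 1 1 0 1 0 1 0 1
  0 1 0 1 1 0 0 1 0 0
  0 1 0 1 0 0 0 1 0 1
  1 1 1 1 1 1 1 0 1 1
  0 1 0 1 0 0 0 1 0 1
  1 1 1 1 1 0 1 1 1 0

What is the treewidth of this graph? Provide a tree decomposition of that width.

Treewidth 4.
Bags: B1 = {2, 3, 5, 8, 10}  B2 = {2, 4, 5, 8, 10}  B3 = {2, 4, 5, 6, 8}  B4 = {2, 4, 7, 8, 10}  B5 = {1, 2, 3, 8, 10}  B6 = {2, 4, 8, 9, 10}
Tree: B1–B2, B2–B3, B2–B4, B1–B5, B4–B6

Every bag has size at most 5, so the width is 5 − 1 = 4 and tw(G) ≤ 4. For the lower bound, the 5 vertices {1, 2, 3, 8, 10} are pairwise adjacent, and any tree decomposition puts a clique entirely inside one bag — forcing width ≥ 4. Therefore the treewidth is 4.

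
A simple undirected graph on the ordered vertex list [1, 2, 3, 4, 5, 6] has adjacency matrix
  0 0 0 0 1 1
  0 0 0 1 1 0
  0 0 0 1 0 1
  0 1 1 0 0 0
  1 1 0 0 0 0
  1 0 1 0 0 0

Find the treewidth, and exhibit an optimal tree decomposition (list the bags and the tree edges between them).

Each bag holds 3 vertices, so the decomposition has width 2, which upper-bounds the treewidth. For the lower bound, G contains the cycle 6–1–5–2–4–3–6, so G is not a forest; only forests have treewidth ≤ 1, hence tw(G) ≥ 2. Therefore the treewidth is 2.

Treewidth 2.
One optimal decomposition is:
Bags: B1 = {1, 5, 6}  B2 = {2, 5, 6}  B3 = {2, 4, 6}  B4 = {3, 4, 6}
Tree: B1–B2, B2–B3, B3–B4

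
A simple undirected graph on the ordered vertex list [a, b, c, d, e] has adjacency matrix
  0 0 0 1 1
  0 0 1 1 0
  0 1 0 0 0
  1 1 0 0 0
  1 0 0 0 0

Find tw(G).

A width-1 tree decomposition is:
Bags: B1 = {b, c}  B2 = {b, d}  B3 = {a, d}  B4 = {a, e}
Tree: B1–B2, B2–B3, B3–B4
Each bag holds 2 vertices, so the decomposition has width 1, which upper-bounds the treewidth. Since G has at least one edge (e.g. c–b), it is not an edgeless graph, so tw(G) ≥ 1. Hence tw(G) = 1 exactly.

1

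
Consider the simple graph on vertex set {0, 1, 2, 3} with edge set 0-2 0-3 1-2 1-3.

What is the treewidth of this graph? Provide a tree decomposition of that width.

Every bag has size at most 3, so the width is 3 − 1 = 2 and tw(G) ≤ 2. The edges 3–1–2–0–3 form a cycle, so G is not a tree and its treewidth is at least 2. Hence tw(G) = 2 exactly.

Treewidth 2.
One such decomposition:
Bags: B1 = {1, 2, 3}  B2 = {0, 2, 3}
Tree: B1–B2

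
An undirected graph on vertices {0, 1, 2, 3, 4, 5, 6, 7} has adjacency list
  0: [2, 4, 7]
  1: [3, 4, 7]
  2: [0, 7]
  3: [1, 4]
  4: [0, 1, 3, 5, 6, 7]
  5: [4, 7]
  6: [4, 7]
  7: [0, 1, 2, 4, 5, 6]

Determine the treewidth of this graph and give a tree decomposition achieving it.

Each bag holds 3 vertices, so the decomposition has width 2, which upper-bounds the treewidth. On the other hand G contains the 3-clique {0, 2, 7}. A clique must lie in a single bag of any decomposition, so no decomposition can have width below 2. Therefore the treewidth is 2.

Treewidth 2.
Bags: B1 = {0, 2, 7}  B2 = {0, 4, 7}  B3 = {4, 6, 7}  B4 = {1, 4, 7}  B5 = {1, 3, 4}  B6 = {4, 5, 7}
Tree: B1–B2, B2–B3, B3–B4, B4–B5, B3–B6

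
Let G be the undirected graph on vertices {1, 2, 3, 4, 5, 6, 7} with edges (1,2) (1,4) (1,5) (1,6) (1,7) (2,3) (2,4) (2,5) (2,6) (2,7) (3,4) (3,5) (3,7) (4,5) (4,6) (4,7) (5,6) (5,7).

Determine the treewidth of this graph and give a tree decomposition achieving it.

Treewidth 4.
One optimal decomposition is:
Bags: B1 = {1, 2, 4, 5, 7}  B2 = {2, 3, 4, 5, 7}  B3 = {1, 2, 4, 5, 6}
Tree: B1–B2, B1–B3

Each bag holds 5 vertices, so the decomposition has width 4, which upper-bounds the treewidth. Conversely, {1, 2, 4, 5, 6} is a clique of size 5, and the vertices of any clique must share a bag in every tree decomposition; so some bag has ≥ 5 vertices and tw(G) ≥ 4. Therefore the treewidth is 4.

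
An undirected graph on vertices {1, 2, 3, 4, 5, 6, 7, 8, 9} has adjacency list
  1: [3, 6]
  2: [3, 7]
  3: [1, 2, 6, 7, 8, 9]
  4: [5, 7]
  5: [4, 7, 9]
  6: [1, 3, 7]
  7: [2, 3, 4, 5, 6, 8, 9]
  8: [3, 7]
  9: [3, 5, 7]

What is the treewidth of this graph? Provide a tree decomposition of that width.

The largest bag has 3 vertices, giving width 2; this decomposition certifies tw(G) ≤ 2. On the other hand G contains the 3-clique {1, 3, 6}. A clique must lie in a single bag of any decomposition, so no decomposition can have width below 2. Combining the bounds, tw(G) = 2.

Treewidth 2.
Bags: B1 = {5, 7, 9}  B2 = {3, 7, 9}  B3 = {4, 5, 7}  B4 = {3, 7, 8}  B5 = {3, 6, 7}  B6 = {1, 3, 6}  B7 = {2, 3, 7}
Tree: B1–B2, B1–B3, B2–B4, B4–B5, B5–B6, B4–B7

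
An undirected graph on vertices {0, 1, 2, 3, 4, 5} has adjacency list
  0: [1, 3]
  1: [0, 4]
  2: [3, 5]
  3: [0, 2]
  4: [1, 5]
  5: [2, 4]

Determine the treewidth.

A width-2 tree decomposition is:
Bags: B1 = {2, 3, 5}  B2 = {0, 3, 5}  B3 = {0, 1, 5}  B4 = {1, 4, 5}
Tree: B1–B2, B2–B3, B3–B4
The largest bag has 3 vertices, giving width 2; this decomposition certifies tw(G) ≤ 2. The edges 5–2–3–0–1–4–5 form a cycle, so G is not a tree and its treewidth is at least 2. Combining the bounds, tw(G) = 2.

2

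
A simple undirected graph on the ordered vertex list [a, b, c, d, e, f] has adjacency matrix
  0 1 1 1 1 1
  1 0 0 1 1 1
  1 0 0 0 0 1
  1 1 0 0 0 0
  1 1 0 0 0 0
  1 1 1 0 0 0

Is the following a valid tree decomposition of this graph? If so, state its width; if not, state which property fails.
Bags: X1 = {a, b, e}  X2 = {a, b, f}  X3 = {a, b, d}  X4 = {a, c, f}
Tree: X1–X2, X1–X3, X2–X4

Every vertex of G appears in some bag (union = {a, b, c, d, e, f}); every edge is covered by a bag; and for each vertex v the set of bags containing v is connected in the bag tree. The decomposition is therefore valid. The largest bag has 3 vertices, so the width is 2.

Yes; width 2.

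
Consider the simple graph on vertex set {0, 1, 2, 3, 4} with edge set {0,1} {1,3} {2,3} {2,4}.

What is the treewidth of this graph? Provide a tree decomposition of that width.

Treewidth 1.
Bags: B1 = {2, 4}  B2 = {2, 3}  B3 = {1, 3}  B4 = {0, 1}
Tree: B1–B2, B2–B3, B3–B4

Every bag has size at most 2, so the width is 2 − 1 = 1 and tw(G) ≤ 1. Since G has at least one edge (e.g. 4–2), it is not an edgeless graph, so tw(G) ≥ 1. Combining the bounds, tw(G) = 1.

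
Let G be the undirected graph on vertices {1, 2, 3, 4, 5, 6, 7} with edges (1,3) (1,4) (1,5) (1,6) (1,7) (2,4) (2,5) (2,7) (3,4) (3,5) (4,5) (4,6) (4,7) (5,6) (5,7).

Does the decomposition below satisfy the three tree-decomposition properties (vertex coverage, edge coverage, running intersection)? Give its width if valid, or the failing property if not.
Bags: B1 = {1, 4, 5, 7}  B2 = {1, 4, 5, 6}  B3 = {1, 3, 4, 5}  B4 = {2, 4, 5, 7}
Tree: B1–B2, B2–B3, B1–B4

Vertex coverage: the bags together contain {1, 2, 3, 4, 5, 6, 7}, the full vertex set. Edge coverage: each edge of G has both endpoints in at least one bag. Running intersection: for every vertex, the bags containing it form a connected subtree. All three properties hold, so this is a valid tree decomposition of width max|bag| − 1 = 3, and hence tw(G) ≤ 3.

Yes; width 3.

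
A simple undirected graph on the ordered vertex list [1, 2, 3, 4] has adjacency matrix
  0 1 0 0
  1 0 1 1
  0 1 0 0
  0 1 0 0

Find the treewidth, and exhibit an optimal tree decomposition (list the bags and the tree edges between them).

Treewidth 1.
One such decomposition:
Bags: B1 = {2, 3}  B2 = {1, 2}  B3 = {2, 4}
Tree: B1–B2, B1–B3

The largest bag has 2 vertices, giving width 1; this decomposition certifies tw(G) ≤ 1. Since G has at least one edge (e.g. 2–3), it is not an edgeless graph, so tw(G) ≥ 1. The upper and lower bounds meet at 1, so that is the treewidth.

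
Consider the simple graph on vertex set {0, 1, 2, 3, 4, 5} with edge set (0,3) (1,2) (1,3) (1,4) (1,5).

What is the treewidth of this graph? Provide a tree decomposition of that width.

Treewidth 1.
One optimal decomposition is:
Bags: B1 = {1, 5}  B2 = {1, 4}  B3 = {1, 2}  B4 = {1, 3}  B5 = {0, 3}
Tree: B1–B2, B1–B3, B3–B4, B4–B5

Each bag holds 2 vertices, so the decomposition has width 1, which upper-bounds the treewidth. Since G has at least one edge (e.g. 1–5), it is not an edgeless graph, so tw(G) ≥ 1. Hence tw(G) = 1 exactly.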